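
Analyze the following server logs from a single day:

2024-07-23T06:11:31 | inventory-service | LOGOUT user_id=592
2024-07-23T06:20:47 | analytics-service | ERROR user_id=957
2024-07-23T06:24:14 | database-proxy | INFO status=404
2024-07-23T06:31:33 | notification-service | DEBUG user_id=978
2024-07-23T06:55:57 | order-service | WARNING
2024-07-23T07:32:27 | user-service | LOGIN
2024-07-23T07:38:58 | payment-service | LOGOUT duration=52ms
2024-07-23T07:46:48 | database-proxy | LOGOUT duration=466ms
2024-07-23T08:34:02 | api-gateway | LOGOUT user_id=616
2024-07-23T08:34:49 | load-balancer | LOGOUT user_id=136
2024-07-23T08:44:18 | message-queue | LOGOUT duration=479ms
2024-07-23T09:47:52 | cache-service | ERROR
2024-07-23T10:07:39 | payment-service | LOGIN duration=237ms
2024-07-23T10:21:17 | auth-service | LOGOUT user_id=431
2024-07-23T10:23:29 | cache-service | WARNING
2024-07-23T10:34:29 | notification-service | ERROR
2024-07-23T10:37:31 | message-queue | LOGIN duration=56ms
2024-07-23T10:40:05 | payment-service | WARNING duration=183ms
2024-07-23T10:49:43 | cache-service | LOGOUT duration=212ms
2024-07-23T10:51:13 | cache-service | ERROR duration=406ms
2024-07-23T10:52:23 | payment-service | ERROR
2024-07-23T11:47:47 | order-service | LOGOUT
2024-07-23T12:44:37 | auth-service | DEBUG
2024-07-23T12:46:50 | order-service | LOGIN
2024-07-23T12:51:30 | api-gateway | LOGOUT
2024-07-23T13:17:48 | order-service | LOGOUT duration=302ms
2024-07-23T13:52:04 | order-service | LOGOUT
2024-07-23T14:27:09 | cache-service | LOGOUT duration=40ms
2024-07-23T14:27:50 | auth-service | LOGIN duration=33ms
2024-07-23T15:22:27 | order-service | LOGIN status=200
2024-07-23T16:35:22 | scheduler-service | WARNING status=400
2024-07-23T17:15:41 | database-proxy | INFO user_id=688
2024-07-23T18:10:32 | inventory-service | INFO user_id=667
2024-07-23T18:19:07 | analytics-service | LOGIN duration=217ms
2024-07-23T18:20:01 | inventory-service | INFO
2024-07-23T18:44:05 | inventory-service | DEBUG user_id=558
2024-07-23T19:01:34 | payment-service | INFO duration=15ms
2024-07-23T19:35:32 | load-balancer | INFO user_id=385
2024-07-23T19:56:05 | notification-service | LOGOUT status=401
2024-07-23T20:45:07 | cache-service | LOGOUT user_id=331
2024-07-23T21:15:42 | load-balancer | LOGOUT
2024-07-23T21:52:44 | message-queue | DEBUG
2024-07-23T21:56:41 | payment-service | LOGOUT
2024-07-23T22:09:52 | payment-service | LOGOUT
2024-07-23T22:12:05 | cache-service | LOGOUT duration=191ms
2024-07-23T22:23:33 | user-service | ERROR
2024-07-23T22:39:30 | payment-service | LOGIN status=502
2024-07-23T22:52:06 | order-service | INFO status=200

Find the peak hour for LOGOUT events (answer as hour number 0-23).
8

To find the peak hour:

1. Group all LOGOUT events by hour
2. Count events in each hour
3. Find hour with maximum count
4. Peak hour: 8 (with 3 events)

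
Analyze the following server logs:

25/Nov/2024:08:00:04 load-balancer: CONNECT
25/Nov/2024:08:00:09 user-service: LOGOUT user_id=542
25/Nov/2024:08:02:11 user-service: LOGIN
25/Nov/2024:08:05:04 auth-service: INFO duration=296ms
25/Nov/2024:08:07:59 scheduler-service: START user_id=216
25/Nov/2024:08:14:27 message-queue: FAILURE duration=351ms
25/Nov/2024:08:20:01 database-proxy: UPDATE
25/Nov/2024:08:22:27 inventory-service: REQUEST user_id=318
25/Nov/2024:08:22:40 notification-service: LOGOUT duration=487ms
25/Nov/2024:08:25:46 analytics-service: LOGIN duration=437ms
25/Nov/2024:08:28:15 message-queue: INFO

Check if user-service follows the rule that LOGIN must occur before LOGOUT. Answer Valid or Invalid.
Invalid

To validate ordering:

1. Required order: LOGIN → LOGOUT
2. Rule: LOGIN must occur before LOGOUT
3. Check actual order of events for user-service
4. Result: Invalid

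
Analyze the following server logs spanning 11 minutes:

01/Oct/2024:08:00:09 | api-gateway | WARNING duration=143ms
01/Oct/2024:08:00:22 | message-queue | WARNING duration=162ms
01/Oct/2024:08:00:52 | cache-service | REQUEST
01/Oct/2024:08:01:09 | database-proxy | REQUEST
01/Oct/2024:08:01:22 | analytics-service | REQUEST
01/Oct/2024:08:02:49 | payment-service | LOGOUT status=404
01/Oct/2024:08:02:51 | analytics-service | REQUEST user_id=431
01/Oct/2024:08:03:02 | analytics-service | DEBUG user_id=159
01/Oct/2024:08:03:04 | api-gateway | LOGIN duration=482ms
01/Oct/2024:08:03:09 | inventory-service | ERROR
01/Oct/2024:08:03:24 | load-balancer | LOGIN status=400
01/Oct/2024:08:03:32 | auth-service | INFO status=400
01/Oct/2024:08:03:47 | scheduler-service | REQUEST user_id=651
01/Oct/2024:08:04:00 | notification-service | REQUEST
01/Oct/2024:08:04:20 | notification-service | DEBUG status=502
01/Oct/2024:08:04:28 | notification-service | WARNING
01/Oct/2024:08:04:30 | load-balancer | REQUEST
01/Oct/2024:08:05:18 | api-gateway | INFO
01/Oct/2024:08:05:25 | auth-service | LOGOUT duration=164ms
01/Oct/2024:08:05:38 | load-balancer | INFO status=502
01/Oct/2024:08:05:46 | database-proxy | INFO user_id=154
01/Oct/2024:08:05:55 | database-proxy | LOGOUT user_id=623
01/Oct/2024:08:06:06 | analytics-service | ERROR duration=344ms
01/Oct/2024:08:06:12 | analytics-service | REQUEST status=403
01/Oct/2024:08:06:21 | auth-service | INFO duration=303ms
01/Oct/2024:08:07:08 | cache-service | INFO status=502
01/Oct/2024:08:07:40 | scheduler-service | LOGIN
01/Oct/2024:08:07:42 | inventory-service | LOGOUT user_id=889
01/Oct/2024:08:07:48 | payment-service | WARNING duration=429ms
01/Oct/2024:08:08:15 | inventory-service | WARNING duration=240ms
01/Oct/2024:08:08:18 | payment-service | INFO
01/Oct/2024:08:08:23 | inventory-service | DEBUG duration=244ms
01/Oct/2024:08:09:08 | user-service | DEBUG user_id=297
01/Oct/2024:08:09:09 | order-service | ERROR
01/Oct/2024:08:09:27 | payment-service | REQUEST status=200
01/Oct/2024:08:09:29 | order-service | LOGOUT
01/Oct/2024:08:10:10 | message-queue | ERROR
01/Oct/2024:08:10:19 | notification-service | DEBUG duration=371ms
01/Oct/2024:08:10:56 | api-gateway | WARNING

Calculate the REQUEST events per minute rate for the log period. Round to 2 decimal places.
0.82

To calculate the rate:

1. Count total REQUEST events: 9
2. Total time period: 11 minutes
3. Rate = 9 / 11 = 0.82 events per minute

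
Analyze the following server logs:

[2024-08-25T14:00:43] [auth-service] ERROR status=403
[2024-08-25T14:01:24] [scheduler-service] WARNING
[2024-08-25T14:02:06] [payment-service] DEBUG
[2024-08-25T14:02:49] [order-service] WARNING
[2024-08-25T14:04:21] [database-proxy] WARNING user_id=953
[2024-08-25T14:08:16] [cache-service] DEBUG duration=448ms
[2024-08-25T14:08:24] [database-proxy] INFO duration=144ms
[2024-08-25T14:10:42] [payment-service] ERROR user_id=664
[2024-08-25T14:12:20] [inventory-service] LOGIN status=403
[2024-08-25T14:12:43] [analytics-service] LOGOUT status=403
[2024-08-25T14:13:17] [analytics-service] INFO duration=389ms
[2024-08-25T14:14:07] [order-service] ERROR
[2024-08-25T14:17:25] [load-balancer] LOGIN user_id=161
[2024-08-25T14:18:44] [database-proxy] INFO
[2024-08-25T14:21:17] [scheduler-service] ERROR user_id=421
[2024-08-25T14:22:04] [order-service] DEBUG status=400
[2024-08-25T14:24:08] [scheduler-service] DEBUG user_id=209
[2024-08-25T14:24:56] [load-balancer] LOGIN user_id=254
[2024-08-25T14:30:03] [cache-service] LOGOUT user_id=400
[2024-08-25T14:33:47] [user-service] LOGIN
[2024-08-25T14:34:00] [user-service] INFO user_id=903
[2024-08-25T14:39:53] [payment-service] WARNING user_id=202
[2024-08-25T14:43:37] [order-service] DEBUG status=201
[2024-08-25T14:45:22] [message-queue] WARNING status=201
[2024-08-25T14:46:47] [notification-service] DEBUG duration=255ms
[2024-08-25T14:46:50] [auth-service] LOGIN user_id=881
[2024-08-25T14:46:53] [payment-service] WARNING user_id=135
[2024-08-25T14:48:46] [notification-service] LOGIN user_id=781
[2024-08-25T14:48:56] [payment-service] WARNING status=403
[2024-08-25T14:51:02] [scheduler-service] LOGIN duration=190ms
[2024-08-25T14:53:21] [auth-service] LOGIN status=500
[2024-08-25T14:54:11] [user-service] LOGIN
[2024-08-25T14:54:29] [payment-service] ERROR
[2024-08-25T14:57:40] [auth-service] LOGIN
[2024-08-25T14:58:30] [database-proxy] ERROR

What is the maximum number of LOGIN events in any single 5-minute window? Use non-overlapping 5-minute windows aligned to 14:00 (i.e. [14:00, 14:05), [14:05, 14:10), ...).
3

To find the burst window:

1. Divide the log period into non-overlapping 5-minute windows starting at 14:00
2. Count LOGIN events in each window
3. Find the window with maximum count
4. Maximum events in a window: 3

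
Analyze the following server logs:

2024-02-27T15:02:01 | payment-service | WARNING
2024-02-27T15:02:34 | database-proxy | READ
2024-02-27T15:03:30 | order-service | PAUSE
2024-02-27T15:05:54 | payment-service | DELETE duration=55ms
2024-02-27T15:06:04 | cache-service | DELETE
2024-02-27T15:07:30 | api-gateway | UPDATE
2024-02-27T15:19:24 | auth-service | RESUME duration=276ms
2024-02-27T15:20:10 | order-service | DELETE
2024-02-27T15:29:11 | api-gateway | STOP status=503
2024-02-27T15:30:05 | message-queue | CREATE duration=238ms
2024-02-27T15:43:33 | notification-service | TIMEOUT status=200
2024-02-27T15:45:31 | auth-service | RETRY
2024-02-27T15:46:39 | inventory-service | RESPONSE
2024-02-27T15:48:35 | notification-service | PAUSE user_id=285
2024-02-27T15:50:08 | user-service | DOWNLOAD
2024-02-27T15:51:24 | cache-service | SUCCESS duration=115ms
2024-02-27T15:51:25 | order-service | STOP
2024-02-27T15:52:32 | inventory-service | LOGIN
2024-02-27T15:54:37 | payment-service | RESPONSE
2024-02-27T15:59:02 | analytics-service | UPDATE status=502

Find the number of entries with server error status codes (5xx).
2

To find matching entries:

1. Pattern to match: server error status codes (5xx)
2. Scan each log entry for the pattern
3. Count matches: 2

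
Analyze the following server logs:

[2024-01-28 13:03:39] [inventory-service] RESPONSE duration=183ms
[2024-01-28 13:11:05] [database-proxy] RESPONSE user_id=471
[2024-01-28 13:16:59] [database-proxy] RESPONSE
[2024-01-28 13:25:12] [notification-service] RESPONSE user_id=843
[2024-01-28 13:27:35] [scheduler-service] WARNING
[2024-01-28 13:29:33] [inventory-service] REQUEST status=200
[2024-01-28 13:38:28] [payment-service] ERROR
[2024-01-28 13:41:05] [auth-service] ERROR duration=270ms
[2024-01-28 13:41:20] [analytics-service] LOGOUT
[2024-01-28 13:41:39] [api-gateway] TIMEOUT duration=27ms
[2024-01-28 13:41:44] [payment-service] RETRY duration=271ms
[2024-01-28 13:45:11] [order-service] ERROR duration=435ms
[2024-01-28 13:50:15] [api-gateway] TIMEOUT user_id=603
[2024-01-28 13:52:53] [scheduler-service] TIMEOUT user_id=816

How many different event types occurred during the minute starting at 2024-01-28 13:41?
4

To count unique event types:

1. Filter events in the minute starting at 2024-01-28 13:41
2. Extract event types from matching entries
3. Count unique types: 4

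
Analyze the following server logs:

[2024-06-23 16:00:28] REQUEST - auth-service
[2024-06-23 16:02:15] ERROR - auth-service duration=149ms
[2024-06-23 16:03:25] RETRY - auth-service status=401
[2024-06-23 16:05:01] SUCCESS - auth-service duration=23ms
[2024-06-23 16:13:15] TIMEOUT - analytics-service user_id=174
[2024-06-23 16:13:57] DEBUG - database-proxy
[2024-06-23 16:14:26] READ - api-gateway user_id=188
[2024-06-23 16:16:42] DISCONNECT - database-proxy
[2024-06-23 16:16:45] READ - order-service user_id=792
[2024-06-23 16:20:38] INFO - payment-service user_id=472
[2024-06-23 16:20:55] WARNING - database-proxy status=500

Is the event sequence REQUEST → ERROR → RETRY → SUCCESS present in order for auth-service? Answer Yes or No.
Yes

To verify sequence order:

1. Find all events in sequence REQUEST → ERROR → RETRY → SUCCESS for auth-service
2. Extract their timestamps
3. Check if timestamps are in ascending order
4. Result: Yes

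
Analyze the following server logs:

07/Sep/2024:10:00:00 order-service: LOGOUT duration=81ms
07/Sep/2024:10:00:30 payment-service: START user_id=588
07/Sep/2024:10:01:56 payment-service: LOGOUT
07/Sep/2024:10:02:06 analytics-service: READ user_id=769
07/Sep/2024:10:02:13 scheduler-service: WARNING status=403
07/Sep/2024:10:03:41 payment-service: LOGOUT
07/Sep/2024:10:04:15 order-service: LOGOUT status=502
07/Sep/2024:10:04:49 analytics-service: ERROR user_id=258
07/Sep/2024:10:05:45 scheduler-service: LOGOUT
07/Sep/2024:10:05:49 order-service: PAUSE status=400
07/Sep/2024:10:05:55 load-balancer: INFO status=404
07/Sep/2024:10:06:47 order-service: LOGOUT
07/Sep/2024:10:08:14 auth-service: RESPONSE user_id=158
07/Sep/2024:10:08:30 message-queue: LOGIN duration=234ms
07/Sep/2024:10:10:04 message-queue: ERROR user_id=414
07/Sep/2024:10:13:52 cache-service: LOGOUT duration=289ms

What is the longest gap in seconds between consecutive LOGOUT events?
425

To find the longest gap:

1. Extract all LOGOUT events in chronological order
2. Calculate time differences between consecutive events
3. Find the maximum difference
4. Longest gap: 425 seconds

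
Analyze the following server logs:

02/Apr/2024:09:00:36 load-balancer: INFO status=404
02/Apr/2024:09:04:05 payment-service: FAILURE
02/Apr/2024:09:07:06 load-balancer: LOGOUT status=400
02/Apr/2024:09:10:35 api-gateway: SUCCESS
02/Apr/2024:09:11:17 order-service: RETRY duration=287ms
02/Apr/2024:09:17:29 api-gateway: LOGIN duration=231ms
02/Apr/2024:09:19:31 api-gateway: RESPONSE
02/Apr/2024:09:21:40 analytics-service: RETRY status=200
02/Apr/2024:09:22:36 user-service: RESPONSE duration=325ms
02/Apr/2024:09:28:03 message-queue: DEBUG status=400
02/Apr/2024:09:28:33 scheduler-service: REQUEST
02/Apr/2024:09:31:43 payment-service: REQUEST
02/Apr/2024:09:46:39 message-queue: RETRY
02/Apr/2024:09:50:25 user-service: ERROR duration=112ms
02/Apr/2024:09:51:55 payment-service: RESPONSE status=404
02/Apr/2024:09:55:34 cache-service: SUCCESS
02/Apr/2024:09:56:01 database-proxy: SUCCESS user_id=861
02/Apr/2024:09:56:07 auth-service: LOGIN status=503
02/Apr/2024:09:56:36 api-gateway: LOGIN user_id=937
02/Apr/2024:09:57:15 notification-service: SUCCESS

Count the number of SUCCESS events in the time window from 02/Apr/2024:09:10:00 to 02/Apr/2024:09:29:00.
1

To count events in the time window:

1. Window boundaries: 02/Apr/2024:09:10:00 to 02/Apr/2024:09:29:00
2. Filter for SUCCESS events within this window
3. Count matching events: 1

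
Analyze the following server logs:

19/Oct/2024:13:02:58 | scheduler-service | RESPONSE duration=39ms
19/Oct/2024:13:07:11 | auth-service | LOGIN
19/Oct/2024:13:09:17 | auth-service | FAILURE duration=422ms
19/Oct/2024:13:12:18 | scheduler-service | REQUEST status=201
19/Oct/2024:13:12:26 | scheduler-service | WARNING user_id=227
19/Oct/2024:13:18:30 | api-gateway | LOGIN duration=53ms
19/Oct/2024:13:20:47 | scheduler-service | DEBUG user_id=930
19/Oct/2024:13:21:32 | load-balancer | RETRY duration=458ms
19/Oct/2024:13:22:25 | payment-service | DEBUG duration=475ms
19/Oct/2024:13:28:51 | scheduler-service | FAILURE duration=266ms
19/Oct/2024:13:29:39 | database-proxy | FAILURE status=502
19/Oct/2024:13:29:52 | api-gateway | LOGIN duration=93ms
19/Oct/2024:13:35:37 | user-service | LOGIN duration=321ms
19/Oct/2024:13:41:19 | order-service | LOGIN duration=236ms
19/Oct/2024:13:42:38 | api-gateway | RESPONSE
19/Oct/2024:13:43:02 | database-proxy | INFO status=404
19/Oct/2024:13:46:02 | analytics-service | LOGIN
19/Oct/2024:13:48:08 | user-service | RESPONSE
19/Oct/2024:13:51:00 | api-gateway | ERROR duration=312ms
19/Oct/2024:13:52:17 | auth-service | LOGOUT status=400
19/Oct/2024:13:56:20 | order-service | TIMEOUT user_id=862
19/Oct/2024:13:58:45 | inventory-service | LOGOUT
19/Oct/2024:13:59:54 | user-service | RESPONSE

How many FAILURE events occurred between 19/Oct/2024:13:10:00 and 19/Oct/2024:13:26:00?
0

To count events in the time window:

1. Window boundaries: 19/Oct/2024:13:10:00 to 19/Oct/2024:13:26:00
2. Filter for FAILURE events within this window
3. Count matching events: 0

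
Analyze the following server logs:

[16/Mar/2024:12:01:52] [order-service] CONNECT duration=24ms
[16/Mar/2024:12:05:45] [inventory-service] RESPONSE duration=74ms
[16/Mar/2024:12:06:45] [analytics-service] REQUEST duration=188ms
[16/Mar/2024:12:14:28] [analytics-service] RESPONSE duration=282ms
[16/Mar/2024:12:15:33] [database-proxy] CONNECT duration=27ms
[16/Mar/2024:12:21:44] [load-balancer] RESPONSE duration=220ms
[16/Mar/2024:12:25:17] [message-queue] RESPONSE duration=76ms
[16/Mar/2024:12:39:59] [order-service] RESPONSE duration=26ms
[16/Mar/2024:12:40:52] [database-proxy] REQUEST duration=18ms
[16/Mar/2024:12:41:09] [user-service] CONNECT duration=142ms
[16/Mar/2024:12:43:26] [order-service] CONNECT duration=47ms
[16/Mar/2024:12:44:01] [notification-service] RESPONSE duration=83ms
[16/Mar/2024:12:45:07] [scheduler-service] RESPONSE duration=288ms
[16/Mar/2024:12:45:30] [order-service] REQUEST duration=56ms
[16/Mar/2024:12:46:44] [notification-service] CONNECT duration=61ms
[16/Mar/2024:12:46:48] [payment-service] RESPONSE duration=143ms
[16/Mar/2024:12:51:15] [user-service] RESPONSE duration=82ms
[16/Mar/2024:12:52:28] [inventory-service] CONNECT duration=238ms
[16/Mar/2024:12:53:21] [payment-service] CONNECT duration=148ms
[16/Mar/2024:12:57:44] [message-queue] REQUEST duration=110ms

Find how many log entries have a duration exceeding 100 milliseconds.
9

To count timeouts:

1. Threshold: 100ms
2. Extract duration from each log entry
3. Count entries where duration > 100
4. Timeout count: 9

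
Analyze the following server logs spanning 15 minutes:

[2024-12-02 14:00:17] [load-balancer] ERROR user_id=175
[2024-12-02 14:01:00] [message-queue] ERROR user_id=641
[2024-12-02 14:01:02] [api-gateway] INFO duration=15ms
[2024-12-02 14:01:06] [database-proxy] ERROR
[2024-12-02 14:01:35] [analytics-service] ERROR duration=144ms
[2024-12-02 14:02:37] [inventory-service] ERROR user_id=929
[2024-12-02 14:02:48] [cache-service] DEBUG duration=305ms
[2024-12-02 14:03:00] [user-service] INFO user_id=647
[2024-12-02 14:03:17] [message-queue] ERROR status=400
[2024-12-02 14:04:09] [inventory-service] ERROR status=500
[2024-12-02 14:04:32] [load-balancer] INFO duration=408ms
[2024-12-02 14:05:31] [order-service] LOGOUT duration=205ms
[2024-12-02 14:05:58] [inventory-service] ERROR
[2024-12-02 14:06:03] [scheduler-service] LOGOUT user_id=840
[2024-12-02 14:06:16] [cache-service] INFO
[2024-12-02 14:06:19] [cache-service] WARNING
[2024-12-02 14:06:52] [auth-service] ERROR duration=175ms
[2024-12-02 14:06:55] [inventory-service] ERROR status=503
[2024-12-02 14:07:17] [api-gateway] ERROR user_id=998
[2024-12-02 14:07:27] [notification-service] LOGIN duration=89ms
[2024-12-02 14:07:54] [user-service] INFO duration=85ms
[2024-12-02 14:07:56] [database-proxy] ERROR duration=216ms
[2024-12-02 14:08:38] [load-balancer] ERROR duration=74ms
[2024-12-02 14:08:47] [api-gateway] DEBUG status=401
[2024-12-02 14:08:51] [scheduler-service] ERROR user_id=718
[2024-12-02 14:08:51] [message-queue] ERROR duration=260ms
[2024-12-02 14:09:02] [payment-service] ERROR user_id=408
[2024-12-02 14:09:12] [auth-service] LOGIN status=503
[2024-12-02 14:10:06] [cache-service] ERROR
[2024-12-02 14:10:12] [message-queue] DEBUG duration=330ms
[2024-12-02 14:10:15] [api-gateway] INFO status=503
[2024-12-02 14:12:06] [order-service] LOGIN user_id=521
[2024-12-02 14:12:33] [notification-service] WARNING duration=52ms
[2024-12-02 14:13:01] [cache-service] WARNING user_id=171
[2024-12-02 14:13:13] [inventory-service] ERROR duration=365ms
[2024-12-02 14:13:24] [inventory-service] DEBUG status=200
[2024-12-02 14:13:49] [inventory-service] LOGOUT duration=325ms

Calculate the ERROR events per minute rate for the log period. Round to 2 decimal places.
1.2

To calculate the rate:

1. Count total ERROR events: 18
2. Total time period: 15 minutes
3. Rate = 18 / 15 = 1.2 events per minute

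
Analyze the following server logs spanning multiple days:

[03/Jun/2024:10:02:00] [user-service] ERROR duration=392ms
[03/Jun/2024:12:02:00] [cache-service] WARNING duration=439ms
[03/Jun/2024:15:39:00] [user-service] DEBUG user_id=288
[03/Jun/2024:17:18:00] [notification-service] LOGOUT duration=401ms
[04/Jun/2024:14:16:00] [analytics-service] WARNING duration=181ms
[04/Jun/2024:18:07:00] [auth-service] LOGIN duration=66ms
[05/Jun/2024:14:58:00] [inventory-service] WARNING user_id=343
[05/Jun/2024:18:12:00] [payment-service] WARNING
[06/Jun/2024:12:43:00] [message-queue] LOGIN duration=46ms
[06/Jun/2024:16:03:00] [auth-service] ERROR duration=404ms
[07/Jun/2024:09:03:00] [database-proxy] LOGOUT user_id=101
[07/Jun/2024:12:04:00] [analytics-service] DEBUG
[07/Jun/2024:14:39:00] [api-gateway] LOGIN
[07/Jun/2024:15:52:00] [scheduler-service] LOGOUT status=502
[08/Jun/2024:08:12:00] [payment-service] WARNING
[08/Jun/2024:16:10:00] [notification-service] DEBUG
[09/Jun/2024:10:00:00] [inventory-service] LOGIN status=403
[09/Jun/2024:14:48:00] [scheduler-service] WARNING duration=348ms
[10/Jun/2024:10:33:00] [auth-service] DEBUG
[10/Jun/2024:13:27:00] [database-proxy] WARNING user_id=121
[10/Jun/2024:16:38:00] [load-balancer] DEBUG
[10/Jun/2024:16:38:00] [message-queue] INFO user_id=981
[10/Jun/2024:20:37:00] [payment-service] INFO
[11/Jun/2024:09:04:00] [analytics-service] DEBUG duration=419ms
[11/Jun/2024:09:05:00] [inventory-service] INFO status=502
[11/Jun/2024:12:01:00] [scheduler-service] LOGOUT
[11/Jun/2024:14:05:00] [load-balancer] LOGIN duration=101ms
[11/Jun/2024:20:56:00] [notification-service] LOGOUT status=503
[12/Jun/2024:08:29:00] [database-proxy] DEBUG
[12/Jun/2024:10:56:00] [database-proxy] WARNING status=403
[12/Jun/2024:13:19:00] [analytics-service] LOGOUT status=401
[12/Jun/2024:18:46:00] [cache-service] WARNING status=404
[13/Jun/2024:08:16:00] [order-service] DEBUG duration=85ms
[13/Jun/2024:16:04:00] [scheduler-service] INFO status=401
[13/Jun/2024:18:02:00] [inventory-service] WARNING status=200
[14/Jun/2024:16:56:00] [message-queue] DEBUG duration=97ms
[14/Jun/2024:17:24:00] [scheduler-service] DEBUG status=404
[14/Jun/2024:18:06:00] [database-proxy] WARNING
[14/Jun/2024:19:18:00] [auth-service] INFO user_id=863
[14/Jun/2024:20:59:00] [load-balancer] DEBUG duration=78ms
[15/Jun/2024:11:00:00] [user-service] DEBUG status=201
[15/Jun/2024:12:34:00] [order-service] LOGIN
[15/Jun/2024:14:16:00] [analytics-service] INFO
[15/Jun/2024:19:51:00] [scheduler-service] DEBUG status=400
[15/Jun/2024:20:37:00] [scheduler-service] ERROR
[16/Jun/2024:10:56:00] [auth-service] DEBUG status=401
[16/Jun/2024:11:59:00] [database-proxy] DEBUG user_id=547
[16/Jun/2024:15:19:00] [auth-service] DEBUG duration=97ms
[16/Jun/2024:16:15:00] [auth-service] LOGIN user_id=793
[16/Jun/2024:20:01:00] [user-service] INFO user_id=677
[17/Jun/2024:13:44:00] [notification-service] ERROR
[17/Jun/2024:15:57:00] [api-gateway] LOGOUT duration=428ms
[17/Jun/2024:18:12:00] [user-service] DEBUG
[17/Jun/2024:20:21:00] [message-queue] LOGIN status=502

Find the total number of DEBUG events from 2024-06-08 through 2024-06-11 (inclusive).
4

To filter by date range:

1. Date range: 2024-06-08 through 2024-06-11, both dates inclusive
2. Filter for DEBUG events whose date falls in this range
3. Count matching events: 4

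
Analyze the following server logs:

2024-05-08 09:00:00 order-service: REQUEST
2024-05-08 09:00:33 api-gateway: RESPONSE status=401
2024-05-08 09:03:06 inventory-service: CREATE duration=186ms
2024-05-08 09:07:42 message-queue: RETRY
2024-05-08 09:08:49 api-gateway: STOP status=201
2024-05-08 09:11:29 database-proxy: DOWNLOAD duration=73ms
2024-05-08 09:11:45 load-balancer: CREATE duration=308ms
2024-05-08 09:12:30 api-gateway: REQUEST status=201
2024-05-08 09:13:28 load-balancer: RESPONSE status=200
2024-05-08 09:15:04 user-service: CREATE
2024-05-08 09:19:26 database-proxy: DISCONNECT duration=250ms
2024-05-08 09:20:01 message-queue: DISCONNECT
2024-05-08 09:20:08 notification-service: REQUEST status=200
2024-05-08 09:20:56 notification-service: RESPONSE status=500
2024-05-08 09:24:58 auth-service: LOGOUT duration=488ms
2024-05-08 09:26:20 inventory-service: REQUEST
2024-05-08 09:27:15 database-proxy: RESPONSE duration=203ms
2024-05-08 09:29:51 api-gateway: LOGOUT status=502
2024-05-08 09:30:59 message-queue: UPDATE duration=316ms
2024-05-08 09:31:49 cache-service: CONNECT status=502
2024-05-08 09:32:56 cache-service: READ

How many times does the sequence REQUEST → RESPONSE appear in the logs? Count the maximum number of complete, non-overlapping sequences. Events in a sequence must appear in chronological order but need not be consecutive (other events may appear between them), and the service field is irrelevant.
4

To count sequences:

1. Look for pattern: REQUEST → RESPONSE
2. Greedily scan the log in chronological order, matching each sequence element in turn (ignoring service)
3. Each time the full pattern completes, increment the count and restart matching from the next event
4. Complete non-overlapping sequences found: 4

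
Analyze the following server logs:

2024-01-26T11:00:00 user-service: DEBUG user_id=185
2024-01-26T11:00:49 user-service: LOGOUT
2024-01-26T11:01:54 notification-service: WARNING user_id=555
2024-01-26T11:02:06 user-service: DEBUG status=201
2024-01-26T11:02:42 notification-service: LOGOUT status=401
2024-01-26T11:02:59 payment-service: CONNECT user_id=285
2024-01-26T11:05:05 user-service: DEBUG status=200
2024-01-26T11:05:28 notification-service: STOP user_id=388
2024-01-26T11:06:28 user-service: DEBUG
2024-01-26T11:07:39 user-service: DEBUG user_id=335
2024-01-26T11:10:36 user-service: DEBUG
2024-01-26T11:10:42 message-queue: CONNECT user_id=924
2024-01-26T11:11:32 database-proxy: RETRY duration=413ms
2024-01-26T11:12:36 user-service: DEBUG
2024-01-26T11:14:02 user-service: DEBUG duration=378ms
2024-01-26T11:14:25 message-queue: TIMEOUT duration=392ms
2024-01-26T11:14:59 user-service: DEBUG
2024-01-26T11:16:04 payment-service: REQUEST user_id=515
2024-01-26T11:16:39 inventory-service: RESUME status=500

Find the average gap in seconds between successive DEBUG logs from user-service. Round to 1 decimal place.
112.4

To calculate average interval:

1. Find all DEBUG events for user-service in order
2. Calculate time gaps between consecutive events
3. Compute mean of gaps: 899 / 8 = 112.4 seconds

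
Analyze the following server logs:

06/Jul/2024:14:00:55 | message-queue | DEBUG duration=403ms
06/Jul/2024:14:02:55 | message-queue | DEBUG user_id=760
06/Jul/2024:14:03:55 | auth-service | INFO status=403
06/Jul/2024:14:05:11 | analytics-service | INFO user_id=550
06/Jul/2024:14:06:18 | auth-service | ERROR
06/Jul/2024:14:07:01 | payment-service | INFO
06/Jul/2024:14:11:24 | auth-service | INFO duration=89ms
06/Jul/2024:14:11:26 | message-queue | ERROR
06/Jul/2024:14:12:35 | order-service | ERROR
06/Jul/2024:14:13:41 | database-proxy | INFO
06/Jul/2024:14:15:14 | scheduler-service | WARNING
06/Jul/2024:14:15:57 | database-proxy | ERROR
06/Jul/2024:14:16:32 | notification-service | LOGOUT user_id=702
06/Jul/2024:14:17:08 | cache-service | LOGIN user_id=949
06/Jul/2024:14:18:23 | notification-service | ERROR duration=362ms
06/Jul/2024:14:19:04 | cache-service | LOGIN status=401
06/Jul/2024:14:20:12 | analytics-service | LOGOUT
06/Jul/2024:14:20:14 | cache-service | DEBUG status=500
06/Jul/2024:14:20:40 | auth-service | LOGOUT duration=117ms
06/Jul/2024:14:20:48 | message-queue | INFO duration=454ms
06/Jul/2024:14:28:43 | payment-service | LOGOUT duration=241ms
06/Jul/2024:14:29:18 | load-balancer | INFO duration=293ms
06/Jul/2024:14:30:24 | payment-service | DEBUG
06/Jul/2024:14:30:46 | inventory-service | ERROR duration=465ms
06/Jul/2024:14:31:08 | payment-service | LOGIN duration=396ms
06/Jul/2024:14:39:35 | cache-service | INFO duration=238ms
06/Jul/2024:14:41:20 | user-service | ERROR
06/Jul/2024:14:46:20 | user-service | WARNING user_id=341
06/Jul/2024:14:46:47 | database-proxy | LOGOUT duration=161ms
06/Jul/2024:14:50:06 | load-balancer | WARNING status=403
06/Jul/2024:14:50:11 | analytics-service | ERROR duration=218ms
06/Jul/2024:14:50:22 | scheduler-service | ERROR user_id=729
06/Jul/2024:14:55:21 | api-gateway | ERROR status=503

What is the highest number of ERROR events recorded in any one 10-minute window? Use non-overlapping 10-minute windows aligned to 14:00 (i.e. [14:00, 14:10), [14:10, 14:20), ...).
4

To find the burst window:

1. Divide the log period into non-overlapping 10-minute windows starting at 14:00
2. Count ERROR events in each window
3. Find the window with maximum count
4. Maximum events in a window: 4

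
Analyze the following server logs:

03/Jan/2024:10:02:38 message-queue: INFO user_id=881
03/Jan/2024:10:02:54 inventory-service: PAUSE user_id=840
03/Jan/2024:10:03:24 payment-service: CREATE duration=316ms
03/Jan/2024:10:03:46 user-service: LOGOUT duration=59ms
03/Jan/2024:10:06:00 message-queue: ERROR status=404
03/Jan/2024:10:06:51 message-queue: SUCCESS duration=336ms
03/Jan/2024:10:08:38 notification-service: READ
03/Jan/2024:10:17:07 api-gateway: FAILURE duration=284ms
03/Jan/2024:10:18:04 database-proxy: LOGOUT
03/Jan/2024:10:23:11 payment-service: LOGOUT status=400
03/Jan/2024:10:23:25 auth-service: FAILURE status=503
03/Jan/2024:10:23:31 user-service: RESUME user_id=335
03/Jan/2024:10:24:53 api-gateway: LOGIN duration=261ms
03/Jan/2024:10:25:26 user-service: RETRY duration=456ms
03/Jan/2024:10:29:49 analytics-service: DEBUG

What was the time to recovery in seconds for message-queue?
51

To calculate recovery time:

1. Find ERROR event for message-queue: 03/Jan/2024:10:06:00
2. Find next SUCCESS event for message-queue: 03/Jan/2024:10:06:51
3. Recovery time: 03/Jan/2024:10:06:51 - 03/Jan/2024:10:06:00 = 51 seconds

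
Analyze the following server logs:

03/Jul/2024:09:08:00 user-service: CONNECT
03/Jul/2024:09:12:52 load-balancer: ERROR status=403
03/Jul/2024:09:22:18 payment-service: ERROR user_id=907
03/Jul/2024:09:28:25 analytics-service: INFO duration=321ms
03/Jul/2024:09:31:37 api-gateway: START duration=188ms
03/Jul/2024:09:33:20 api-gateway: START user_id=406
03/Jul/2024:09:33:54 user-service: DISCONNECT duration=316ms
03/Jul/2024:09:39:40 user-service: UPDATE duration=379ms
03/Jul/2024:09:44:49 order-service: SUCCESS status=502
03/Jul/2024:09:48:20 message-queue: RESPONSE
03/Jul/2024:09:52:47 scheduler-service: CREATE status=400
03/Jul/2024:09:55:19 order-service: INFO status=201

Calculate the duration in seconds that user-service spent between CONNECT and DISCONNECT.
1554

To calculate state duration:

1. Find CONNECT event for user-service: 03/Jul/2024:09:08:00
2. Find DISCONNECT event for user-service: 03/Jul/2024:09:33:54
3. Calculate duration: 03/Jul/2024:09:33:54 - 03/Jul/2024:09:08:00 = 1554 seconds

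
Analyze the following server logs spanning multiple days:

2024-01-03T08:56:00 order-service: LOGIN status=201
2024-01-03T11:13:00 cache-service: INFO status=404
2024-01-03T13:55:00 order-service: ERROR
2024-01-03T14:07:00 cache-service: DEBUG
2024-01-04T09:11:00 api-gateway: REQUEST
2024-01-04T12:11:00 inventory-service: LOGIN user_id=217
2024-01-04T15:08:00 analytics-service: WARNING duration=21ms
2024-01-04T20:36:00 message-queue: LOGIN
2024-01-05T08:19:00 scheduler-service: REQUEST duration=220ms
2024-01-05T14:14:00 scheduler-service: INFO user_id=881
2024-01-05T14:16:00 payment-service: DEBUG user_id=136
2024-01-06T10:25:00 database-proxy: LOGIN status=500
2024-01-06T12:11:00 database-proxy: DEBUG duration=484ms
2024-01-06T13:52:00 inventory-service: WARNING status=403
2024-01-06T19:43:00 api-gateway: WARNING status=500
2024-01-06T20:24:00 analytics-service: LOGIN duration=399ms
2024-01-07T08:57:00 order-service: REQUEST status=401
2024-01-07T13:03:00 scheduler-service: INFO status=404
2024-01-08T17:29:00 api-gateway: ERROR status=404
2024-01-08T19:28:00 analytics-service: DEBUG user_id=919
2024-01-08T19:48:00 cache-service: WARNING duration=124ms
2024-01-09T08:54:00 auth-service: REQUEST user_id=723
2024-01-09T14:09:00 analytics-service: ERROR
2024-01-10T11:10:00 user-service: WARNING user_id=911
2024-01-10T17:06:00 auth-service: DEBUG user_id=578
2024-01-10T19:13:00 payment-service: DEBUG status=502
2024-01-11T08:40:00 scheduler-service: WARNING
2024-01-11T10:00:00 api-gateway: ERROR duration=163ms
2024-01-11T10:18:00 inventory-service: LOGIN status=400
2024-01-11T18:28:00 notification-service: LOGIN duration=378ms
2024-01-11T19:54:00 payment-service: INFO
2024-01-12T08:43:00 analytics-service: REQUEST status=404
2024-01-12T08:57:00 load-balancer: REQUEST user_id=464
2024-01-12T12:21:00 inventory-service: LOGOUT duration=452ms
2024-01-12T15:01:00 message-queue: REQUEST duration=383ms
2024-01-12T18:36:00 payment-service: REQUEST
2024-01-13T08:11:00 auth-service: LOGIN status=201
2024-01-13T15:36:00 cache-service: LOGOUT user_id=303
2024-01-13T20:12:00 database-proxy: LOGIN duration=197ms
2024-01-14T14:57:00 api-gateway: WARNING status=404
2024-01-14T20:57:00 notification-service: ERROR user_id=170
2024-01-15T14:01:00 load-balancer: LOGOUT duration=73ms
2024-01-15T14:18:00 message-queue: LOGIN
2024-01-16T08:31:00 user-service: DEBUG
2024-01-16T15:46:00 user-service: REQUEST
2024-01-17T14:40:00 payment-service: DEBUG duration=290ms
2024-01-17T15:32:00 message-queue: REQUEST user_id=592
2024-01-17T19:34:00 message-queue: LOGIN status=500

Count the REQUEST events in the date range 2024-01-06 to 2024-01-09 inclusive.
2

To filter by date range:

1. Date range: 2024-01-06 through 2024-01-09, both dates inclusive
2. Filter for REQUEST events whose date falls in this range
3. Count matching events: 2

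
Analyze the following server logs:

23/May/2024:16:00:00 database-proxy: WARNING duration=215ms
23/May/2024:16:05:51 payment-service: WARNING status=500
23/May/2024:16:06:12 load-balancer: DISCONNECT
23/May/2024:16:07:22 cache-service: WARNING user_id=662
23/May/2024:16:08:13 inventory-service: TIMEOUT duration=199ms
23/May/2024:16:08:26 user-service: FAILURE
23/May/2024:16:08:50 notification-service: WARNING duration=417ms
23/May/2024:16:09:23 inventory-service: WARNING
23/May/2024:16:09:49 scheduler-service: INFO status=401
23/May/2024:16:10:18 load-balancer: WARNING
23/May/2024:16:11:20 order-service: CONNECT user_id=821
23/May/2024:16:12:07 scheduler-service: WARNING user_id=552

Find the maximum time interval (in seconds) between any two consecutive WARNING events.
351

To find the longest gap:

1. Extract all WARNING events in chronological order
2. Calculate time differences between consecutive events
3. Find the maximum difference
4. Longest gap: 351 seconds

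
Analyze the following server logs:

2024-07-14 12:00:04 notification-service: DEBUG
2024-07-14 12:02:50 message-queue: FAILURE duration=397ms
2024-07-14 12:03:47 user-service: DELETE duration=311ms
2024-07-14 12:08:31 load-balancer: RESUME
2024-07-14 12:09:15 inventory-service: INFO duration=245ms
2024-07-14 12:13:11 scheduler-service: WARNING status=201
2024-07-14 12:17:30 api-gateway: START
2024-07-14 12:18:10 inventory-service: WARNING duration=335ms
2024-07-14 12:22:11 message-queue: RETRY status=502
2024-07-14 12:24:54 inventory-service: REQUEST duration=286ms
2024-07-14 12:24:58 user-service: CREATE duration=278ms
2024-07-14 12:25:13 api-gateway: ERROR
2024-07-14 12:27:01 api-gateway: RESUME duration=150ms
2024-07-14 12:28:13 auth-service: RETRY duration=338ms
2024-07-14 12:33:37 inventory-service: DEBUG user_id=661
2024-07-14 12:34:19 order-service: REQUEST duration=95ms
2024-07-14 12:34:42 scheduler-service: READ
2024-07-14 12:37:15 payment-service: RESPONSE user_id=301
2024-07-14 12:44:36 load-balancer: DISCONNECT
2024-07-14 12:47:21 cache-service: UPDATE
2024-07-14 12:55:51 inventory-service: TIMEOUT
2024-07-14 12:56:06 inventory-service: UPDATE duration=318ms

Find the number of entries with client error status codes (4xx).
0

To find matching entries:

1. Pattern to match: client error status codes (4xx)
2. Scan each log entry for the pattern
3. Count matches: 0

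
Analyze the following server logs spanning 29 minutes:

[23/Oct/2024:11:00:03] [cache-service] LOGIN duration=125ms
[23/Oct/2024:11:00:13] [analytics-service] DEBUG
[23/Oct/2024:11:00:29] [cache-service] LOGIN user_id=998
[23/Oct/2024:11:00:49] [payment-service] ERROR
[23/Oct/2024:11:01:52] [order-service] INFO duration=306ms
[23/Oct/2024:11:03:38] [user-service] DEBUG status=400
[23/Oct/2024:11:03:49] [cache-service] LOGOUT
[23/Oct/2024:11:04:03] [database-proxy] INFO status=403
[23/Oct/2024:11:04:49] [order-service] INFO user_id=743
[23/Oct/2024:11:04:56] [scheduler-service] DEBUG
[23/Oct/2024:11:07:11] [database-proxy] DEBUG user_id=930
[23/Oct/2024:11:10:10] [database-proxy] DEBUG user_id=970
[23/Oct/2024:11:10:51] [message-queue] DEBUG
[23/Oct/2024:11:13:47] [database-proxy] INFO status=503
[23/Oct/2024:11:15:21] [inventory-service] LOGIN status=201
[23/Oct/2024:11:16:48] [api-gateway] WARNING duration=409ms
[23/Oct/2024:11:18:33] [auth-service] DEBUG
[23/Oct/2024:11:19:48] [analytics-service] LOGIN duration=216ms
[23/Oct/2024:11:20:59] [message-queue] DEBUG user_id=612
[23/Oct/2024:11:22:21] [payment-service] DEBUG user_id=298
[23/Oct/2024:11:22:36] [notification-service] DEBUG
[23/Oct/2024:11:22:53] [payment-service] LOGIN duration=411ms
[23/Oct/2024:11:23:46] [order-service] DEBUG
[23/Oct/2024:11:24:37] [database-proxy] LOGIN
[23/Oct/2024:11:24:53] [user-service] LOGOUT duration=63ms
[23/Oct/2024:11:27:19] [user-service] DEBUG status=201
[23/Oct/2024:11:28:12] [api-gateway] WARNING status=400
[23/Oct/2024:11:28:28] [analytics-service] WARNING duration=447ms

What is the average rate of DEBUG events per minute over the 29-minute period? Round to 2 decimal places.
0.41

To calculate the rate:

1. Count total DEBUG events: 12
2. Total time period: 29 minutes
3. Rate = 12 / 29 = 0.41 events per minute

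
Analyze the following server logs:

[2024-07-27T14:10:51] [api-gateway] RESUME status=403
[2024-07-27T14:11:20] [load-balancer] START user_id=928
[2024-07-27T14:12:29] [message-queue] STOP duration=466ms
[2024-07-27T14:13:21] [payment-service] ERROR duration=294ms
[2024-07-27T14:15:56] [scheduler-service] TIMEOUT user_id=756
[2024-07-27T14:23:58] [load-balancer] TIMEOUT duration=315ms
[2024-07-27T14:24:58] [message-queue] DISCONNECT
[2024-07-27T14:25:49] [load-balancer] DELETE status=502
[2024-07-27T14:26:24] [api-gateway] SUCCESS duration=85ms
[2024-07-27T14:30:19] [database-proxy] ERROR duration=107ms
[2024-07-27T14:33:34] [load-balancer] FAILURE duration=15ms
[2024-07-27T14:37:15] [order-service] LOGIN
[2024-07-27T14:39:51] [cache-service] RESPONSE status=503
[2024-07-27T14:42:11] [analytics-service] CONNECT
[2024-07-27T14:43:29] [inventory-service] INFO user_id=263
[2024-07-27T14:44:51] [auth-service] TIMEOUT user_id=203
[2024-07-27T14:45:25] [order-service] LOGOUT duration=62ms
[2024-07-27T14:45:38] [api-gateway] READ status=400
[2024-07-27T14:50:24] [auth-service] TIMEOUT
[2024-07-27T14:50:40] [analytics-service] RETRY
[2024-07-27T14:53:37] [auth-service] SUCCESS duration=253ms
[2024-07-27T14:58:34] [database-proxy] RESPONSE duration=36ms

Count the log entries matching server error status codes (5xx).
2

To find matching entries:

1. Pattern to match: server error status codes (5xx)
2. Scan each log entry for the pattern
3. Count matches: 2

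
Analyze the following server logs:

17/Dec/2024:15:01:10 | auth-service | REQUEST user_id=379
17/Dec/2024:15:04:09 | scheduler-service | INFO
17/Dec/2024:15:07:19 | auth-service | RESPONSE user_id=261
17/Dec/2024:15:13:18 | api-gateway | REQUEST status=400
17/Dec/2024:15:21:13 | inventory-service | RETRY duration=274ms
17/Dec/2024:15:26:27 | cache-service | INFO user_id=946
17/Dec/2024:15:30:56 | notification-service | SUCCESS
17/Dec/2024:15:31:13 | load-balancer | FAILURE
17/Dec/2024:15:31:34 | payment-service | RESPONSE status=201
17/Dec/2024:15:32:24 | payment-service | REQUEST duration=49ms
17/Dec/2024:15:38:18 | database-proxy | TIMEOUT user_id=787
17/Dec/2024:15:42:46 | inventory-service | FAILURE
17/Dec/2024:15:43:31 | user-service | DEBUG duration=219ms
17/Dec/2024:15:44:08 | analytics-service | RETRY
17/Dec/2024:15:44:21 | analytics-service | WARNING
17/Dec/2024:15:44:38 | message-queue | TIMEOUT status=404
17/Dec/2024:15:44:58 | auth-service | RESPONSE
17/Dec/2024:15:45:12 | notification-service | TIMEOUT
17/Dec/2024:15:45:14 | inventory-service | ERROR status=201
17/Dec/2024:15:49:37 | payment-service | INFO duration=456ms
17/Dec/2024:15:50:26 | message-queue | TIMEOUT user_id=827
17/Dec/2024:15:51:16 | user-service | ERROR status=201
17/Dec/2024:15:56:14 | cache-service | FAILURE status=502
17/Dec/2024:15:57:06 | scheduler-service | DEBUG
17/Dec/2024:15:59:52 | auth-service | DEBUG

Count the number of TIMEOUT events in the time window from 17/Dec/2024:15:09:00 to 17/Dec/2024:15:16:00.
0

To count events in the time window:

1. Window boundaries: 17/Dec/2024:15:09:00 to 17/Dec/2024:15:16:00
2. Filter for TIMEOUT events within this window
3. Count matching events: 0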